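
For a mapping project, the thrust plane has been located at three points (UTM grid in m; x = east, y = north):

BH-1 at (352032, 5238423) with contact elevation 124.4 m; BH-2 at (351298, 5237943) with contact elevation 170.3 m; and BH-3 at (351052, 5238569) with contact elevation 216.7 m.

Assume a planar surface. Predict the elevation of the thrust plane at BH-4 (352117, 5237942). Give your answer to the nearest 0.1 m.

Two edge vectors: BH-1→BH-2 = (-734, -480, 45.9), BH-1→BH-3 = (-980, 146, 92.3).
Normal n = (BH-1→BH-2) × (BH-1→BH-3) = (-51005.4, 22766.2, -577564).
So ∂z/∂x = −n_x/n_z = −0.088311252 and ∂z/∂y = −n_y/n_z = 0.039417623.
Intercept c from BH-1: 124.4 + 31088.39 − 206486.18 = −175273.40.
At (352117, 5237942): z = −31095.9 + 206467.2 − 175273.40 = 97.9 m.

97.9 m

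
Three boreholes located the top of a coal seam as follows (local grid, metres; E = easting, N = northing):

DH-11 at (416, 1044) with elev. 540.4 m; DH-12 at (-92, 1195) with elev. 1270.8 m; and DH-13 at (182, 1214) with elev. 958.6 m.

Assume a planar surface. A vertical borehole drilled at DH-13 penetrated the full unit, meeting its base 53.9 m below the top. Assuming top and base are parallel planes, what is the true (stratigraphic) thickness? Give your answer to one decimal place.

30.6 m

Let the plane be z = a·E + b·N + c.
DH-12−DH-11: −508a + 151b = 730.4;  DH-13−DH-11: −234a + 170b = 418.2.
Solving gives a = −1.19586, b = 0.81394.
|∇z| = √(a²+b²) = 1.44657, so dip δ = arctan(1.44657) = 55.34°.
True thickness = vertical thickness × cos δ = 53.9 × cos 55.34° = 30.6 m.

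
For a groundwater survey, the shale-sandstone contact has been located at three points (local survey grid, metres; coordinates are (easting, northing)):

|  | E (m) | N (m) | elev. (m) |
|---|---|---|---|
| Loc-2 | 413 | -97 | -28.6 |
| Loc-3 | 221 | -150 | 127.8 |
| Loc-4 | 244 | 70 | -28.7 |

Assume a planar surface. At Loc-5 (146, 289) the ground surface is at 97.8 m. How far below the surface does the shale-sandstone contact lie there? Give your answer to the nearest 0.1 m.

Two edge vectors: Loc-2→Loc-3 = (-192, -53, 156.4), Loc-2→Loc-4 = (-169, 167, -0.1).
Normal n = (Loc-2→Loc-3) × (Loc-2→Loc-4) = (-26113.5, -26450.8, -41021).
So ∂z/∂E = −n_x/n_z = −0.63659 and ∂z/∂N = −n_y/n_z = −0.64481.
Intercept c from Loc-2: -28.6 + 262.91 − 62.55 = 171.76.
At (146, 289): z_contact = −92.94 − 186.35 + 171.76 = -107.53 m.
Depth below ground = 97.8 − (-107.53) = 205.3 m.

205.3 m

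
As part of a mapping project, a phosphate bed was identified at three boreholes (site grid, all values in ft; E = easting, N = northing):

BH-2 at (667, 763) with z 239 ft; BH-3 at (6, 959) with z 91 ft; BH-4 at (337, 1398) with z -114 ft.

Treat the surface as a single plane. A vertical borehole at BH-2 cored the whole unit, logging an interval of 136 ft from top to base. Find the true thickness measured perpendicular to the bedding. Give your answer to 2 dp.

Two edge vectors: BH-2→BH-3 = (-661, 196, -148), BH-2→BH-4 = (-330, 635, -353).
Normal n = (BH-2→BH-3) × (BH-2→BH-4) = (24792, -184493, -355055).
So ∂z/∂E = −n_x/n_z = 0.06983 and ∂z/∂N = −n_y/n_z = −0.51962.
|∇z| = √(a²+b²) = 0.52429, so dip δ = arctan(0.52429) = 27.67°.
True thickness = vertical thickness × cos δ = 136 × cos 27.67° = 120.45 ft.

120.45 ft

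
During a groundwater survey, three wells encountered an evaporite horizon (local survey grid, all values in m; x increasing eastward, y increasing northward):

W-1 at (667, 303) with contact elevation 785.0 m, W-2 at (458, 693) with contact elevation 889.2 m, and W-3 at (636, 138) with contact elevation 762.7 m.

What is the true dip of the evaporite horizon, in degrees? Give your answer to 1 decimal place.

Two edge vectors: W-1→W-2 = (-209, 390, 104.2), W-1→W-3 = (-31, -165, -22.3).
Normal n = (W-1→W-2) × (W-1→W-3) = (8496, -7890.9, 46575).
So ∂z/∂x = −n_x/n_z = −0.18242 and ∂z/∂y = −n_y/n_z = 0.16942.
Gradient magnitude |∇z| = √(a² + b²) = √(0.03328 + 0.02870) = 0.24896.
True dip = arctan(0.24896) = 14.0°, dipping toward SE (azimuth ≈ 133°).

14.0°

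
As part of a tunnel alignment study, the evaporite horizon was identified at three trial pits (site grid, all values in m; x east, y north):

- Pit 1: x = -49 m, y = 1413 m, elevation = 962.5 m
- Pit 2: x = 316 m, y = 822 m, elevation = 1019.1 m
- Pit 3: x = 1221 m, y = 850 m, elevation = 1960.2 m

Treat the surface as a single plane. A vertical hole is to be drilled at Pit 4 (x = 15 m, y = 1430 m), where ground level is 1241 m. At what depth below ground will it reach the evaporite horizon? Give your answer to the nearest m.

Let the plane be z = a·x + b·y + c.
Pit 2−Pit 1: 365a − 591b = 56.6;  Pit 3−Pit 1: 1270a − 563b = 997.7.
Solving gives a = 1.02330, b = 0.53622.
Then c = 962.5 − a·-49 − b·1413 = 254.97.
At (15, 1430): z_contact = 15.3 + 766.8 + 254.97 = 1037.1 m.
Depth below ground = 1241 − 1037.1 = 204 m.

204 m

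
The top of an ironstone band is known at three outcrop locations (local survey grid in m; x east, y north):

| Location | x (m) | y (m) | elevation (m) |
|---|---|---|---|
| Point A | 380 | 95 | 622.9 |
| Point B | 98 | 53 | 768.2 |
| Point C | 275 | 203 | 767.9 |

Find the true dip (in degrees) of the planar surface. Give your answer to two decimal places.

Two edge vectors: Point A→Point B = (-282, -42, 145.3), Point A→Point C = (-105, 108, 145).
Normal n = (Point A→Point B) × (Point A→Point C) = (-21782.4, 25633.5, -34866).
So ∂z/∂x = −n_x/n_z = −0.62475 and ∂z/∂y = −n_y/n_z = 0.73520.
Gradient magnitude |∇z| = √(a² + b²) = √(0.39031 + 0.54052) = 0.96479.
True dip = arctan(0.96479) = 43.97°, dipping toward SE (azimuth ≈ 140°).

43.97°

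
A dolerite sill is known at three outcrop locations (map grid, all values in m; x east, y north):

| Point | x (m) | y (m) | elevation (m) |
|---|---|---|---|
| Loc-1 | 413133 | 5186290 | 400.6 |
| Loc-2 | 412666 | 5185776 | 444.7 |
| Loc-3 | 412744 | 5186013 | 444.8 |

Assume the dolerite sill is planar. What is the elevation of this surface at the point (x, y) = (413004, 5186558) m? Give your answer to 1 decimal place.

Two edge vectors: Loc-1→Loc-2 = (-467, -514, 44.1), Loc-1→Loc-3 = (-389, -277, 44.2).
Normal n = (Loc-1→Loc-2) × (Loc-1→Loc-3) = (-10503.1, 3486.5, -70587).
So ∂z/∂x = −n_x/n_z = −0.148796521 and ∂z/∂y = −n_y/n_z = 0.049392948.
Intercept c from Loc-1: 400.6 + 61472.75 − 256166.15 = −194292.80.
At (413004, 5186558): z = −61453.6 + 256179.4 − 194292.80 = 433.0 m.

433.0 m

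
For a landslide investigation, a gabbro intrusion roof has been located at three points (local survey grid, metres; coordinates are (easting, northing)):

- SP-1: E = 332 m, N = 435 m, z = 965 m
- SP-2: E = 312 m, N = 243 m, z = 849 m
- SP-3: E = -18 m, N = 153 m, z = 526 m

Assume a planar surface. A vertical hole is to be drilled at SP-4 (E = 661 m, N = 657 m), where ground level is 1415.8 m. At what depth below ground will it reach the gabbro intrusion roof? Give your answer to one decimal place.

Let the plane be z = a·E + b·N + c.
SP-2−SP-1: −20a − 192b = −116;  SP-3−SP-1: −350a − 282b = −439.
Solving gives a = 0.83782, b = 0.51689.
Then c = 965 − a·332 − b·435 = 462.00.
At (661, 657): z_contact = 553.80 + 339.60 + 462.00 = 1355.39 m.
Depth below ground = 1415.8 − 1355.39 = 60.4 m.

60.4 m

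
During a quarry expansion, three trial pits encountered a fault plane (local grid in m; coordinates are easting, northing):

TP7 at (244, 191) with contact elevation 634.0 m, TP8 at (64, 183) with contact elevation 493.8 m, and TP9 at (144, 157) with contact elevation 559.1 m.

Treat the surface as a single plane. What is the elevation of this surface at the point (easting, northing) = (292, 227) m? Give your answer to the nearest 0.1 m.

Let the plane be z = a·easting + b·northing + c.
TP8−TP7: −180a − 8b = −140.2;  TP9−TP7: −100a − 34b = −74.9.
Solving gives a = 0.78338, b = −0.10113.
Then c = 634 − a·244 − b·191 = 462.17.
At (292, 227): z = 228.7 − 23.0 + 462.17 = 668.0 m.

668.0 m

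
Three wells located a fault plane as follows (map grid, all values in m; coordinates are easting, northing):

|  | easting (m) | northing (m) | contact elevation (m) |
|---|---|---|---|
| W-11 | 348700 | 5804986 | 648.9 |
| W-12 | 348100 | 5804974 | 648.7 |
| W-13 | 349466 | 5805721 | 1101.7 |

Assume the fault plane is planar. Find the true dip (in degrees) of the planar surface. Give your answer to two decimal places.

32.17°

Two edge vectors: W-11→W-12 = (-600, -12, -0.2), W-11→W-13 = (766, 735, 452.8).
Normal n = (W-11→W-12) × (W-11→W-13) = (-5286.6, 271526.8, -431808).
So ∂z/∂easting = −n_x/n_z = −0.01224 and ∂z/∂northing = −n_y/n_z = 0.62881.
Gradient magnitude |∇z| = √(a² + b²) = √(0.00015 + 0.39541) = 0.62893.
True dip = arctan(0.62893) = 32.17°, dipping toward S (azimuth ≈ 179°).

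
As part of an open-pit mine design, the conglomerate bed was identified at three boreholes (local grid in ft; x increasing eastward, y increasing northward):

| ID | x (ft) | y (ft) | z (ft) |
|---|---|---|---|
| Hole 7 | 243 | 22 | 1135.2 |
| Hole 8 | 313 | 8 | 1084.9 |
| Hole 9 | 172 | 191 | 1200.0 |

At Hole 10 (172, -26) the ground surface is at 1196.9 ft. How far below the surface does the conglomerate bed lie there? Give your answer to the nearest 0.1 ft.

Let the plane be z = a·x + b·y + c.
Hole 8−Hole 7: 70a − 14b = −50.3;  Hole 9−Hole 7: −71a + 169b = 64.8.
Solving gives a = −0.70077, b = 0.08903.
Then c = 1135.2 − a·243 − b·22 = 1303.53.
At (172, -26): z_contact = −120.53 − 2.31 + 1303.53 = 1180.68 ft.
Depth below ground = 1196.9 − 1180.68 = 16.2 ft.

16.2 ft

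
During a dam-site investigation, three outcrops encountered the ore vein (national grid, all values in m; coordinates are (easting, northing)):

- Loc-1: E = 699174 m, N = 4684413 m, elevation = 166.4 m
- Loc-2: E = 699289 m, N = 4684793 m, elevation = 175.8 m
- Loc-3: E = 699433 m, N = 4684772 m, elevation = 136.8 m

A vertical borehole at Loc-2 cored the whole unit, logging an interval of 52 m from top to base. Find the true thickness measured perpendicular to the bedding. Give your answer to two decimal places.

50.13 m

Two edge vectors: Loc-1→Loc-2 = (115, 380, 9.4), Loc-1→Loc-3 = (259, 359, -29.6).
Normal n = (Loc-1→Loc-2) × (Loc-1→Loc-3) = (-14622.6, 5838.6, -57135).
So ∂z/∂E = −n_x/n_z = −0.25593 and ∂z/∂N = −n_y/n_z = 0.10219.
|∇z| = √(a²+b²) = 0.27558, so dip δ = arctan(0.27558) = 15.41°.
True thickness = vertical thickness × cos δ = 52 × cos 15.41° = 50.13 m.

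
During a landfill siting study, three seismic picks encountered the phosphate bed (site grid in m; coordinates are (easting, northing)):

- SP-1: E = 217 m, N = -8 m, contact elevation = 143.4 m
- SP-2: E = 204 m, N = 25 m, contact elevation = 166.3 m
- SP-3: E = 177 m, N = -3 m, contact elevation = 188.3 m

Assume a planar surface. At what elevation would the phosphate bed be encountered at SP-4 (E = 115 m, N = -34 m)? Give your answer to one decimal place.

247.6 m

Let the plane be z = a·E + b·N + c.
SP-2−SP-1: −13a + 33b = 22.9;  SP-3−SP-1: −40a + 5b = 44.9.
Solving gives a = −1.08940, b = 0.26478.
Then c = 143.4 − a·217 − b·-8 = 381.92.
At (115, -34): z = −125.3 − 9.0 + 381.92 = 247.6 m.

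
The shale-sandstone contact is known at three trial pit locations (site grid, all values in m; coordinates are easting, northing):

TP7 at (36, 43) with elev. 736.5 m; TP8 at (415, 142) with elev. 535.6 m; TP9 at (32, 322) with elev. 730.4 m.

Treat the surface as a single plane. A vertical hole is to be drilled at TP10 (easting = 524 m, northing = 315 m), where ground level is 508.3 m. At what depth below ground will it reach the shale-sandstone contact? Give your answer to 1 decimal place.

34.7 m

Two edge vectors: TP7→TP8 = (379, 99, -200.9), TP7→TP9 = (-4, 279, -6.1).
Normal n = (TP7→TP8) × (TP7→TP9) = (55447.2, 3115.5, 106137).
So ∂z/∂easting = −n_x/n_z = −0.52241 and ∂z/∂northing = −n_y/n_z = −0.02935.
Intercept c from TP7: 736.5 + 18.81 + 1.26 = 756.57.
At (524, 315): z_contact = −273.74 − 9.25 + 756.57 = 473.58 m.
Depth below ground = 508.3 − 473.58 = 34.7 m.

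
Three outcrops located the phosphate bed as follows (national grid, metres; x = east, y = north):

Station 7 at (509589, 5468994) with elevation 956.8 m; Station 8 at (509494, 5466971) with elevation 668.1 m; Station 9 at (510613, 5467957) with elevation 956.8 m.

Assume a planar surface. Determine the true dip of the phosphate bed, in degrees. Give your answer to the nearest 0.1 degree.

11.0°

Let the plane be z = a·x + b·y + c.
Station 8−Station 7: −95a − 2023b = −288.7;  Station 9−Station 7: 1024a − 1037b = 0.
Solving gives a = 0.13796, b = 0.13623.
Gradient magnitude |∇z| = √(a² + b²) = √(0.01903 + 0.01856) = 0.19389.
True dip = arctan(0.19389) = 11.0°, dipping toward SW (azimuth ≈ 225°).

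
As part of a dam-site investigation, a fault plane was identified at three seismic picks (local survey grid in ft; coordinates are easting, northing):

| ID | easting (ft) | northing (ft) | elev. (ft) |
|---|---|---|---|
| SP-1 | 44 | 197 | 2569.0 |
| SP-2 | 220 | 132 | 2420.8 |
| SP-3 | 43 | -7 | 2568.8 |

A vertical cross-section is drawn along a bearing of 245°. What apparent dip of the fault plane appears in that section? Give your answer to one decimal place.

Let the plane be z = a·easting + b·northing + c.
SP-2−SP-1: 176a − 65b = −148.2;  SP-3−SP-1: −1a − 204b = −0.2.
Solving gives a = −0.84016, b = 0.00510.
Unit vector along 245° is (sin 245°, cos 245°) = (-0.9063, -0.4226).
Slope in that direction = a·(-0.9063) + b·(-0.4226) = 0.75929.
Apparent dip = arctan|0.75929| = 37.2° (true dip is 40.0°, so apparent ≤ true as expected).

37.2°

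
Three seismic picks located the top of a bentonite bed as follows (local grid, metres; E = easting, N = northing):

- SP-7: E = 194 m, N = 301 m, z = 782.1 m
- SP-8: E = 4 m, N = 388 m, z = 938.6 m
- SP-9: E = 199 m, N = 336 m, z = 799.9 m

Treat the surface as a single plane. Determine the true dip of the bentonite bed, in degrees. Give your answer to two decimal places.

38.94°

Let the plane be z = a·E + b·N + c.
SP-8−SP-7: −190a + 87b = 156.5;  SP-9−SP-7: 5a + 35b = 17.8.
Solving gives a = −0.55454, b = 0.58779.
Gradient magnitude |∇z| = √(a² + b²) = √(0.30751 + 0.34550) = 0.80809.
True dip = arctan(0.80809) = 38.94°, dipping toward SE (azimuth ≈ 137°).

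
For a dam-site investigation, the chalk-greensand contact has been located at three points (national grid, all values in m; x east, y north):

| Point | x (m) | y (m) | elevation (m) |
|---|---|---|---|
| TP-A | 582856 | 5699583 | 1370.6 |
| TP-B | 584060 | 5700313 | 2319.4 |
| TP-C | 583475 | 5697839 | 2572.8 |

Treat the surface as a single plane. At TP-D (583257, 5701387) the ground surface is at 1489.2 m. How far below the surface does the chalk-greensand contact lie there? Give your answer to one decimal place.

Two edge vectors: TP-A→TP-B = (1204, 730, 948.8), TP-A→TP-C = (619, -1744, 1202.2).
Normal n = (TP-A→TP-B) × (TP-A→TP-C) = (2532313.2, -860141.6, -2551646).
So ∂z/∂x = −n_x/n_z = 0.992423400 and ∂z/∂y = −n_y/n_z = −0.337092841.
Intercept c from TP-A: 1370.6 − 578439.93 + 1921288.63 = 1344219.29.
At (583257, 5701387): z_contact = 578837.90 − 1921896.74 + 1344219.29 = 1160.45 m.
Depth below ground = 1489.2 − 1160.45 = 328.8 m.

328.8 m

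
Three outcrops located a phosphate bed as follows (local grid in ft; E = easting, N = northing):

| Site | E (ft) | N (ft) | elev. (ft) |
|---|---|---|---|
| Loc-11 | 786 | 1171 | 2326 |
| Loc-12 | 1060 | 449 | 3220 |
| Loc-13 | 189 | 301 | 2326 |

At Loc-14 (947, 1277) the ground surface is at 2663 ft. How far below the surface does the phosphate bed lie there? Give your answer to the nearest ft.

234 ft

Let the plane be z = a·E + b·N + c.
Loc-12−Loc-11: 274a − 722b = 894;  Loc-13−Loc-11: −597a − 870b = 0.
Solving gives a = 1.16188, b = −0.79729.
Then c = 2326 − a·786 − b·1171 = 2346.39.
At (947, 1277): z_contact = 1100.3 − 1018.1 + 2346.39 = 2428.6 ft.
Depth below ground = 2663 − 2428.6 = 234 ft.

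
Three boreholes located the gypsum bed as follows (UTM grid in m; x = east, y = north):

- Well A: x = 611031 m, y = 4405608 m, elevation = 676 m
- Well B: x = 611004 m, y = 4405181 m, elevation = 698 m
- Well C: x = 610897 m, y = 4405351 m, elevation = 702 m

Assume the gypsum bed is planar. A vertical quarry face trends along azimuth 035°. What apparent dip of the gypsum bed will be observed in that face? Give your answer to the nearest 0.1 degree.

5.6°

Let the plane be z = a·x + b·y + c.
Well B−Well A: −27a − 427b = 22;  Well C−Well A: −134a − 257b = 26.
Solving gives a = −0.10836, b = −0.04467.
Unit vector along 035° is (sin 35°, cos 35°) = (0.5736, 0.8192).
Slope in that direction = a·(0.5736) + b·(0.8192) = −0.09874.
Apparent dip = arctan|0.09874| = 5.6° (true dip is 6.7°, so apparent ≤ true as expected).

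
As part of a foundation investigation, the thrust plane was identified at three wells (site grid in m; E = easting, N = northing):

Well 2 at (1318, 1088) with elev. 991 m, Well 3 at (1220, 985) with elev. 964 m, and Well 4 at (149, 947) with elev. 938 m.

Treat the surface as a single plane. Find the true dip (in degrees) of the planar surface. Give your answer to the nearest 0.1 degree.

Two edge vectors: Well 2→Well 3 = (-98, -103, -27), Well 2→Well 4 = (-1169, -141, -53).
Normal n = (Well 2→Well 3) × (Well 2→Well 4) = (1652, 26369, -106589).
So ∂z/∂E = −n_x/n_z = 0.01550 and ∂z/∂N = −n_y/n_z = 0.24739.
Gradient magnitude |∇z| = √(a² + b²) = √(0.00024 + 0.06120) = 0.24787.
True dip = arctan(0.24787) = 13.9°, dipping toward S (azimuth ≈ 184°).

13.9°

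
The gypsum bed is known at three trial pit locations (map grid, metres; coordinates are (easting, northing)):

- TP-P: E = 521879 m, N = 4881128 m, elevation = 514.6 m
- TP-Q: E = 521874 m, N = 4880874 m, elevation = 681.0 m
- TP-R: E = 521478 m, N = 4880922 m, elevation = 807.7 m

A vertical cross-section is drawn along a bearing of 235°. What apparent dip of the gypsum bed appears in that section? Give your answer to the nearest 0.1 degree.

Two edge vectors: TP-P→TP-Q = (-5, -254, 166.4), TP-P→TP-R = (-401, -206, 293.1).
Normal n = (TP-P→TP-Q) × (TP-P→TP-R) = (-40169, -65260.9, -100824).
So ∂z/∂E = −n_x/n_z = −0.39841 and ∂z/∂N = −n_y/n_z = −0.64728.
Unit vector along 235° is (sin 235°, cos 235°) = (-0.8192, -0.5736).
Slope in that direction = a·(-0.8192) + b·(-0.5736) = 0.69762.
Apparent dip = arctan|0.69762| = 34.9° (true dip is 37.2°, so apparent ≤ true as expected).

34.9°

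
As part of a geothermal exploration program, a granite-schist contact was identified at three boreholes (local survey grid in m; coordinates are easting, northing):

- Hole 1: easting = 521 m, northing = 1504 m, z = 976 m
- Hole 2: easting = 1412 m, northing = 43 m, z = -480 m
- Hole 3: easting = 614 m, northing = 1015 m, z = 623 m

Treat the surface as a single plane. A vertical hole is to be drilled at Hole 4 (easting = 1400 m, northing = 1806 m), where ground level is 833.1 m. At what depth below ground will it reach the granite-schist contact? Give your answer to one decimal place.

Two edge vectors: Hole 1→Hole 2 = (891, -1461, -1456), Hole 1→Hole 3 = (93, -489, -353).
Normal n = (Hole 1→Hole 2) × (Hole 1→Hole 3) = (-196251, 179115, -299826).
So ∂z/∂easting = −n_x/n_z = −0.654550 and ∂z/∂northing = −n_y/n_z = 0.597396.
Intercept c from Hole 1: 976 + 341.02 − 898.48 = 418.54.
At (1400, 1806): z_contact = −916.37 + 1078.90 + 418.54 = 581.06 m.
Depth below ground = 833.1 − 581.06 = 252.0 m.

252.0 m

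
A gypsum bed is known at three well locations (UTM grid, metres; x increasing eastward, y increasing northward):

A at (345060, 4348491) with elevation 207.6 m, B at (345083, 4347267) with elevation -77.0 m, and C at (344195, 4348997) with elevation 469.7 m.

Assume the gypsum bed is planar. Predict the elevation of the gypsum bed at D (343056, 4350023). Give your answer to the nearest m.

Two edge vectors: A→B = (23, -1224, -284.6), A→C = (-865, 506, 262.1).
Normal n = (A→B) × (A→C) = (-176802.8, 240150.7, -1047122).
So ∂z/∂x = −n_x/n_z = −0.16884642 and ∂z/∂y = −n_y/n_z = 0.22934357.
Intercept c from A: 207.6 + 58262.15 − 997298.46 = −938828.71.
At (343056, 4350023): z = −57923.8 + 997649.8 − 938828.71 = 897.3 m.

897 m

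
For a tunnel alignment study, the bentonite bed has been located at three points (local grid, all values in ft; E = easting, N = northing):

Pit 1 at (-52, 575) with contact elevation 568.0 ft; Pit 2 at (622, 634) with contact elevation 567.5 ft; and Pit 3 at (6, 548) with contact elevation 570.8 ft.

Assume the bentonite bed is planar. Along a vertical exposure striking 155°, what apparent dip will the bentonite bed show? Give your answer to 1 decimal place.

4.8°

Let the plane be z = a·E + b·N + c.
Pit 2−Pit 1: 674a + 59b = −0.5;  Pit 3−Pit 1: 58a − 27b = 2.8.
Solving gives a = 0.00702, b = −0.08863.
Unit vector along 155° is (sin 155°, cos 155°) = (0.4226, -0.9063).
Slope in that direction = a·(0.4226) + b·(-0.9063) = 0.08329.
Apparent dip = arctan|0.08329| = 4.8° (true dip is 5.1°, so apparent ≤ true as expected).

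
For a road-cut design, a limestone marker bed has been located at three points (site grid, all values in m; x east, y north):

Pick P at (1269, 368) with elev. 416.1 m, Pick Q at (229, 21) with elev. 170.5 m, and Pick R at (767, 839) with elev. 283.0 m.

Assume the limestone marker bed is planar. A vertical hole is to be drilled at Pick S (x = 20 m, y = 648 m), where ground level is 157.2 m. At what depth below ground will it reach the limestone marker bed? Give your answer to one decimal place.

51.9 m

Let the plane be z = a·x + b·y + c.
Pick Q−Pick P: −1040a − 347b = −245.6;  Pick R−Pick P: −502a + 471b = −133.1.
Solving gives a = 0.243758, b = −0.022789.
Then c = 416.1 − a·1269 − b·368 = 115.16.
At (20, 648): z_contact = 4.88 − 14.77 + 115.16 = 105.27 m.
Depth below ground = 157.2 − 105.27 = 51.9 m.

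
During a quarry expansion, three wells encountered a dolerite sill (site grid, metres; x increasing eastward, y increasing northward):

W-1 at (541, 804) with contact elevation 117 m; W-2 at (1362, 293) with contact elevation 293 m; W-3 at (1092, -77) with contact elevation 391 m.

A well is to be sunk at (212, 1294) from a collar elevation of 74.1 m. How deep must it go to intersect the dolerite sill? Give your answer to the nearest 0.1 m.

Two edge vectors: W-1→W-2 = (821, -511, 176), W-1→W-3 = (551, -881, 274).
Normal n = (W-1→W-2) × (W-1→W-3) = (15042, -127978, -441740).
So ∂z/∂x = −n_x/n_z = 0.034052 and ∂z/∂y = −n_y/n_z = −0.289713.
Intercept c from W-1: 117 − 18.42 + 232.93 = 331.51.
At (212, 1294): z_contact = 7.22 − 374.89 + 331.51 = -36.16 m.
Depth below ground = 74.1 − (-36.16) = 110.3 m.

110.3 m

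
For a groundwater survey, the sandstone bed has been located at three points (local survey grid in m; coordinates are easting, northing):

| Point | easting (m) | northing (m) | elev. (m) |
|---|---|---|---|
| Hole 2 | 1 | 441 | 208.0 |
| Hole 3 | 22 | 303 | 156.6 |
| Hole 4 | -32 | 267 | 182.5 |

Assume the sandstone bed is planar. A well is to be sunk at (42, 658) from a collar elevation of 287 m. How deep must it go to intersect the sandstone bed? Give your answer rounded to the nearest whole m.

47 m

Two edge vectors: Hole 2→Hole 3 = (21, -138, -51.4), Hole 2→Hole 4 = (-33, -174, -25.5).
Normal n = (Hole 2→Hole 3) × (Hole 2→Hole 4) = (-5424.6, 2231.7, -8208).
So ∂z/∂easting = −n_x/n_z = −0.66089 and ∂z/∂northing = −n_y/n_z = 0.27189.
Intercept c from Hole 2: 208 + 0.66 − 119.90 = 88.76.
At (42, 658): z_contact = −27.8 + 178.9 + 88.76 = 239.9 m.
Depth below ground = 287 − 239.9 = 47 m.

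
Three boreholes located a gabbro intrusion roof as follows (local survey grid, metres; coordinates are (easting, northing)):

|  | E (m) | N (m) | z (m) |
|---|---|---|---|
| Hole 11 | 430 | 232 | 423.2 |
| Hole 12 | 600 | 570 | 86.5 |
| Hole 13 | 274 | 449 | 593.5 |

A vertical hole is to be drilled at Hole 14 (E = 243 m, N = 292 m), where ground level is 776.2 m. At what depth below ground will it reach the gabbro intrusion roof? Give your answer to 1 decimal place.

96.2 m

Two edge vectors: Hole 11→Hole 12 = (170, 338, -336.7), Hole 11→Hole 13 = (-156, 217, 170.3).
Normal n = (Hole 11→Hole 12) × (Hole 11→Hole 13) = (130625.3, 23574.2, 89618).
So ∂z/∂E = −n_x/n_z = −1.45758 and ∂z/∂N = −n_y/n_z = −0.26305.
Intercept c from Hole 11: 423.2 + 626.76 + 61.03 = 1110.99.
At (243, 292): z_contact = −354.19 − 76.81 + 1110.99 = 679.98 m.
Depth below ground = 776.2 − 679.98 = 96.2 m.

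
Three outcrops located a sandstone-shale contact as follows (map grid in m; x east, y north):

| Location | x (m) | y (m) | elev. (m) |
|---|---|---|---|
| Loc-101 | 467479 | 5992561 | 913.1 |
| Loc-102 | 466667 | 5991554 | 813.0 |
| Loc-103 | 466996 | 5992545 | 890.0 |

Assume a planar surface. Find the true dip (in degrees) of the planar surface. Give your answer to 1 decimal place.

4.4°

Two edge vectors: Loc-101→Loc-102 = (-812, -1007, -100.1), Loc-101→Loc-103 = (-483, -16, -23.1).
Normal n = (Loc-101→Loc-102) × (Loc-101→Loc-103) = (21660.1, 29591.1, -473389).
So ∂z/∂x = −n_x/n_z = 0.04576 and ∂z/∂y = −n_y/n_z = 0.06251.
Gradient magnitude |∇z| = √(a² + b²) = √(0.00209 + 0.00391) = 0.07747.
True dip = arctan(0.07747) = 4.4°, dipping toward SW (azimuth ≈ 216°).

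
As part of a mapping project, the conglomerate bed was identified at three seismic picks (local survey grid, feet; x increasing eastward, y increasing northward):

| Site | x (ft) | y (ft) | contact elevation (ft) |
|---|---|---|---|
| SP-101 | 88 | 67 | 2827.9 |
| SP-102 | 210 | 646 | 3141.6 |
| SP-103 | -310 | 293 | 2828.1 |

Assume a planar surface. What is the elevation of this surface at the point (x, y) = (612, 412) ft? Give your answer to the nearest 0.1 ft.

3138.6 ft

Let the plane be z = a·x + b·y + c.
SP-102−SP-101: 122a + 579b = 313.7;  SP-103−SP-101: −398a + 226b = 0.2.
Solving gives a = 0.27433, b = 0.48399.
Then c = 2827.9 − a·88 − b·67 = 2771.33.
At (612, 412): z = 167.9 + 199.4 + 2771.33 = 3138.6 ft.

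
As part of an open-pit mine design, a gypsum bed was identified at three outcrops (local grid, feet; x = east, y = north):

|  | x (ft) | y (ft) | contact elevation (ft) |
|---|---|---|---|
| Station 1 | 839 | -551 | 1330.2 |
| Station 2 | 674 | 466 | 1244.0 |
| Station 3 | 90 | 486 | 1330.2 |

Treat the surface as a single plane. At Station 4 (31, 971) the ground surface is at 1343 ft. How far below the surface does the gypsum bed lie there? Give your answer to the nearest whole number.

Let the plane be z = a·x + b·y + c.
Station 2−Station 1: −165a + 1017b = −86.2;  Station 3−Station 1: −749a + 1037b = 0.
Solving gives a = −0.15135, b = −0.10931.
Then c = 1330.2 − a·839 − b·-551 = 1396.95.
At (31, 971): z_contact = −4.7 − 106.1 + 1396.95 = 1286.1 ft.
Depth below ground = 1343 − 1286.1 = 57 ft.

57 ft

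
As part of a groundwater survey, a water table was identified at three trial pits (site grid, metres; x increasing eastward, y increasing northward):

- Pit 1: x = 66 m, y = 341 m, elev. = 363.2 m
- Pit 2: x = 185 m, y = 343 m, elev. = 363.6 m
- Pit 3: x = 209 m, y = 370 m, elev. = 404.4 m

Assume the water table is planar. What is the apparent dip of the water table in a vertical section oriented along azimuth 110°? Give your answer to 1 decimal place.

Let the plane be z = a·x + b·y + c.
Pit 2−Pit 1: 119a + 2b = 0.4;  Pit 3−Pit 1: 143a + 29b = 41.2.
Solving gives a = −0.02237, b = 1.53100.
Unit vector along 110° is (sin 110°, cos 110°) = (0.9397, -0.3420).
Slope in that direction = a·(0.9397) + b·(-0.3420) = −0.54465.
Apparent dip = arctan|0.54465| = 28.6° (true dip is 56.9°, so apparent ≤ true as expected).

28.6°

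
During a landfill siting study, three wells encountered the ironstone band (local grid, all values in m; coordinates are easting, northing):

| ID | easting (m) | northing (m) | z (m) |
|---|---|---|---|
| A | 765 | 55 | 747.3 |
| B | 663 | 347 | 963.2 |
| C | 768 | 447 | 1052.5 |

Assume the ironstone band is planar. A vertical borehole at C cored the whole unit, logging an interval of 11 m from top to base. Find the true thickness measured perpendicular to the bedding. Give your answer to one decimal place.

8.7 m

Two edge vectors: A→B = (-102, 292, 215.9), A→C = (3, 392, 305.2).
Normal n = (A→B) × (A→C) = (4485.6, 31778.1, -40860).
So ∂z/∂easting = −n_x/n_z = 0.10978 and ∂z/∂northing = −n_y/n_z = 0.77773.
|∇z| = √(a²+b²) = 0.78544, so dip δ = arctan(0.78544) = 38.15°.
True thickness = vertical thickness × cos δ = 11 × cos 38.15° = 8.7 m.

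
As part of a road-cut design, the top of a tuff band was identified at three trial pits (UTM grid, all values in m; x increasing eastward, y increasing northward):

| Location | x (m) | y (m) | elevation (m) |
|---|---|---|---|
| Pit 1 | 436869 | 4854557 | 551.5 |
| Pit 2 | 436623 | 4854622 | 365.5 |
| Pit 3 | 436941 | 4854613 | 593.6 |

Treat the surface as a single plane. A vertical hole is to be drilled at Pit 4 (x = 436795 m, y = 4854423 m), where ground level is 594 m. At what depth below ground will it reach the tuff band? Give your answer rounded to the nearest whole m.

Let the plane be z = a·x + b·y + c.
Pit 2−Pit 1: −246a + 65b = −186;  Pit 3−Pit 1: 72a + 56b = 42.1.
Solving gives a = 0.71264088, b = −0.16446684.
Then c = 551.5 − a·436869 − b·4854557 = 487634.44.
At (436795, 4854423): z_contact = 311278.0 − 798391.6 + 487634.44 = 520.8 m.
Depth below ground = 594 − 520.8 = 73 m.

73 m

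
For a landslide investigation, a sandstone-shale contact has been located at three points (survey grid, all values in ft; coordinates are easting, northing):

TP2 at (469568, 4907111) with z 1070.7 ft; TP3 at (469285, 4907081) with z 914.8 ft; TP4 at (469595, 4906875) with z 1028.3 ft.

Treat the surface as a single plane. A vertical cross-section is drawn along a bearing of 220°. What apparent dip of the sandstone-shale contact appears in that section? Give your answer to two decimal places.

Two edge vectors: TP2→TP3 = (-283, -30, -155.9), TP2→TP4 = (27, -236, -42.4).
Normal n = (TP2→TP3) × (TP2→TP4) = (-35520.4, -16208.5, 67598).
So ∂z/∂easting = −n_x/n_z = 0.52547 and ∂z/∂northing = −n_y/n_z = 0.23978.
Unit vector along 220° is (sin 220°, cos 220°) = (-0.6428, -0.7660).
Slope in that direction = a·(-0.6428) + b·(-0.7660) = −0.52144.
Apparent dip = arctan|0.52144| = 27.54° (true dip is 30.0°, so apparent ≤ true as expected).

27.54°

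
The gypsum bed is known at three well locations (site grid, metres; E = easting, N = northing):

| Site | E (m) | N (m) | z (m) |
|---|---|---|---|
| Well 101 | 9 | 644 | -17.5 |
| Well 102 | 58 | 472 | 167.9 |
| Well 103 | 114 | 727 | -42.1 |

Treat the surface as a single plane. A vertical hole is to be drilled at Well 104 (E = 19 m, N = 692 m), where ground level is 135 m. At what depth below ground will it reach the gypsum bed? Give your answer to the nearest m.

Two edge vectors: Well 101→Well 102 = (49, -172, 185.4), Well 101→Well 103 = (105, 83, -24.6).
Normal n = (Well 101→Well 102) × (Well 101→Well 103) = (-11157, 20672.4, 22127).
So ∂z/∂E = −n_x/n_z = 0.50423 and ∂z/∂N = −n_y/n_z = −0.93426.
Intercept c from Well 101: -17.5 − 4.54 + 601.66 = 579.63.
At (19, 692): z_contact = 9.6 − 646.5 + 579.63 = -57.3 m.
Depth below ground = 135 − (-57.3) = 192 m.

192 m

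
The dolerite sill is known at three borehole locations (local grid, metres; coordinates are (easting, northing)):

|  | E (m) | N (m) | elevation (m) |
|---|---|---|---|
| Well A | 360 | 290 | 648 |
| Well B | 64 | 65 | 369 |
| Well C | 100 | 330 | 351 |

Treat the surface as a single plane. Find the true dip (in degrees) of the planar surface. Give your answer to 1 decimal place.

Two edge vectors: Well A→Well B = (-296, -225, -279), Well A→Well C = (-260, 40, -297).
Normal n = (Well A→Well B) × (Well A→Well C) = (77985, -15372, -70340).
So ∂z/∂E = −n_x/n_z = 1.10869 and ∂z/∂N = −n_y/n_z = −0.21854.
Gradient magnitude |∇z| = √(a² + b²) = √(1.22919 + 0.04776) = 1.13002.
True dip = arctan(1.13002) = 48.5°, dipping toward W (azimuth ≈ 281°).

48.5°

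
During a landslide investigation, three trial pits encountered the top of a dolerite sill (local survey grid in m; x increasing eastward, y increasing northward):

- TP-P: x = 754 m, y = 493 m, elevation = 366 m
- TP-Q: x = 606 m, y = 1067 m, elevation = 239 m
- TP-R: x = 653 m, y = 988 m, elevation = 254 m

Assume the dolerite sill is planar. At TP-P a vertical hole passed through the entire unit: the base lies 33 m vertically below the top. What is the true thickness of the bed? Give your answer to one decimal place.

Let the plane be z = a·x + b·y + c.
TP-Q−TP-P: −148a + 574b = −127;  TP-R−TP-P: −101a + 495b = −112.
Solving gives a = −0.09309, b = −0.24526.
|∇z| = √(a²+b²) = 0.26233, so dip δ = arctan(0.26233) = 14.70°.
True thickness = vertical thickness × cos δ = 33 × cos 14.70° = 31.9 m.

31.9 m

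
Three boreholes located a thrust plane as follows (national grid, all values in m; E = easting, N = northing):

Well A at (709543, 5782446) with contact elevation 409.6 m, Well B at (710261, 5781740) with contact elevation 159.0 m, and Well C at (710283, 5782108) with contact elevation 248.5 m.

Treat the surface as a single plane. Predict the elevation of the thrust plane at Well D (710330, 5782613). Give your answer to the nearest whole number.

Let the plane be z = a·E + b·N + c.
Well B−Well A: 718a − 706b = −250.6;  Well C−Well A: 740a − 338b = −161.1.
Solving gives a = −0.10378258, b = 0.24941092.
Then c = 409.6 − a·709543 − b·5782446 = −1368157.34.
At (710330, 5782613): z = −73719.9 + 1442246.8 − 1368157.34 = 369.6 m.

370 m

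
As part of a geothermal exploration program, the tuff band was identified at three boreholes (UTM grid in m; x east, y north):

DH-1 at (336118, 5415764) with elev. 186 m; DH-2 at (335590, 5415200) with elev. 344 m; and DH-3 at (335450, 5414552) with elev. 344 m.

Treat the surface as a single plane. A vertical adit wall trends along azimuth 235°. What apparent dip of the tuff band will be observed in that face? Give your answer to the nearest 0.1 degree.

Two edge vectors: DH-1→DH-2 = (-528, -564, 158), DH-1→DH-3 = (-668, -1212, 158).
Normal n = (DH-1→DH-2) × (DH-1→DH-3) = (102384, -22120, 263184).
So ∂z/∂x = −n_x/n_z = −0.38902 and ∂z/∂y = −n_y/n_z = 0.08405.
Unit vector along 235° is (sin 235°, cos 235°) = (-0.8192, -0.5736).
Slope in that direction = a·(-0.8192) + b·(-0.5736) = 0.27046.
Apparent dip = arctan|0.27046| = 15.1° (true dip is 21.7°, so apparent ≤ true as expected).

15.1°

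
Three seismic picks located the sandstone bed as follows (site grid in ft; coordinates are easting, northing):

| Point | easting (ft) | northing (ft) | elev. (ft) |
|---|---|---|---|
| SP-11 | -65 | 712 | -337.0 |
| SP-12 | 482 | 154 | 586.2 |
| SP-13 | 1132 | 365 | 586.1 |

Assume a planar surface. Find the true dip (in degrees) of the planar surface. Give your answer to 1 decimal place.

Let the plane be z = a·easting + b·northing + c.
SP-12−SP-11: 547a − 558b = 923.2;  SP-13−SP-11: 1197a − 347b = 923.1.
Solving gives a = 0.40730, b = −1.25520.
Gradient magnitude |∇z| = √(a² + b²) = √(0.16590 + 1.57554) = 1.31963.
True dip = arctan(1.31963) = 52.8°, dipping toward NNW (azimuth ≈ 342°).

52.8°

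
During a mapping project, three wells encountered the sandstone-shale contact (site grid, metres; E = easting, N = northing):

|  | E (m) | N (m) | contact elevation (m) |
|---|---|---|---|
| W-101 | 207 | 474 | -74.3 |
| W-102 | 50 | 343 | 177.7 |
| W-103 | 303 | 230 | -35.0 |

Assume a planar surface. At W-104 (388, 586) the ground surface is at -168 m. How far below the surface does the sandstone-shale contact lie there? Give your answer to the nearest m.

174 m

Let the plane be z = a·E + b·N + c.
W-102−W-101: −157a − 131b = 252;  W-103−W-101: 96a − 244b = 39.3.
Solving gives a = −1.10722, b = −0.59669.
Then c = -74.3 − a·207 − b·474 = 437.73.
At (388, 586): z_contact = −429.6 − 349.7 + 437.73 = -341.5 m.
Depth below ground = -168 − (-341.5) = 174 m.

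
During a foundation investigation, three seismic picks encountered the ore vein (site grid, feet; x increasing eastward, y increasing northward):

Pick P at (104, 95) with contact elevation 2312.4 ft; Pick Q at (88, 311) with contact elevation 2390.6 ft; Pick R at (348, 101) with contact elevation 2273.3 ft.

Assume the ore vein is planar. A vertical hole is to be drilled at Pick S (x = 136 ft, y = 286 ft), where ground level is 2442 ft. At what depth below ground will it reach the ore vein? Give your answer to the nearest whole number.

Two edge vectors: Pick P→Pick Q = (-16, 216, 78.2), Pick P→Pick R = (244, 6, -39.1).
Normal n = (Pick P→Pick Q) × (Pick P→Pick R) = (-8914.8, 18455.2, -52800).
So ∂z/∂x = −n_x/n_z = −0.16884 and ∂z/∂y = −n_y/n_z = 0.34953.
Intercept c from Pick P: 2312.4 + 17.56 − 33.21 = 2296.75.
At (136, 286): z_contact = −23.0 + 100.0 + 2296.75 = 2373.8 ft.
Depth below ground = 2442 − 2373.8 = 68 ft.

68 ft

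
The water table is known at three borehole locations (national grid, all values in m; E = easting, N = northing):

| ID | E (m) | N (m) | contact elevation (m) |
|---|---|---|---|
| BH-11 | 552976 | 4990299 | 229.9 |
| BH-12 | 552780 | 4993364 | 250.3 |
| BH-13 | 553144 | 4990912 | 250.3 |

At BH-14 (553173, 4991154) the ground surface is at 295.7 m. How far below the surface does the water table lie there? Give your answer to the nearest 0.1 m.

Let the plane be z = a·E + b·N + c.
BH-12−BH-11: −196a + 3065b = 20.4;  BH-13−BH-11: 168a + 613b = 20.4.
Solving gives a = 0.078764479, b = 0.011692606.
Then c = 229.9 − a·552976 − b·4990299 = −101674.57.
At (553173, 4991154): z_contact = 43570.38 + 58359.60 − 101674.57 = 255.41 m.
Depth below ground = 295.7 − 255.41 = 40.3 m.

40.3 m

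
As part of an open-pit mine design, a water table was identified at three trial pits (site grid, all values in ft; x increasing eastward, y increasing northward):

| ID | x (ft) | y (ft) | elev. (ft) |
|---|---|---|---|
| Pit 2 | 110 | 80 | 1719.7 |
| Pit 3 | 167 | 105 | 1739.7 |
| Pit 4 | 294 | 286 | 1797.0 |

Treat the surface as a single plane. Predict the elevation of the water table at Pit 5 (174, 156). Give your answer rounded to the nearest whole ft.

1747 ft

Let the plane be z = a·x + b·y + c.
Pit 3−Pit 2: 57a + 25b = 20;  Pit 4−Pit 2: 184a + 206b = 77.3.
Solving gives a = 0.30629, b = 0.10167.
Then c = 1719.7 − a·110 − b·80 = 1677.88.
At (174, 156): z = 53.3 + 15.9 + 1677.88 = 1747.0 ft.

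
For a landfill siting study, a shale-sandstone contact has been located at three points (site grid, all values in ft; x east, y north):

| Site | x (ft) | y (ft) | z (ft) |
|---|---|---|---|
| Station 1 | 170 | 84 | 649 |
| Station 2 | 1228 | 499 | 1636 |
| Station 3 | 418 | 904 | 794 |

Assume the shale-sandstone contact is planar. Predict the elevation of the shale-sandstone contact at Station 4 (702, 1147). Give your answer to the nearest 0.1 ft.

1043.2 ft

Let the plane be z = a·x + b·y + c.
Station 2−Station 1: 1058a + 415b = 987;  Station 3−Station 1: 248a + 820b = 145.
Solving gives a = 0.979762, b = −0.119489.
Then c = 649 − a·170 − b·84 = 492.48.
At (702, 1147): z = 687.8 − 137.1 + 492.48 = 1043.2 ft.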